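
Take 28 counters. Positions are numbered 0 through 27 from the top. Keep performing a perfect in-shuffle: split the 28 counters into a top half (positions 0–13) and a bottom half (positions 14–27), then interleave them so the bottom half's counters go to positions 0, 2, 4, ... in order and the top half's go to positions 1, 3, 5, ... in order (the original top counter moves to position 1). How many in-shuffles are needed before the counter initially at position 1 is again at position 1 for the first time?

Follow position 1 under repeated in-shuffles:
1 → 3 → 7 → 15 → 2 → 5 → 11 → 23 → ... → 1 (length 28)
It first returns after 28 in-shuffles.

28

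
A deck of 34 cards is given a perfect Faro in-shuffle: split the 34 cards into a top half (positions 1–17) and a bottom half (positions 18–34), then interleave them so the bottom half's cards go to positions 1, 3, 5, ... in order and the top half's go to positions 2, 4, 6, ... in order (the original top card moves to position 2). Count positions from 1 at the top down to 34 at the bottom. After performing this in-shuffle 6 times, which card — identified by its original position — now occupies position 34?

Work backwards from position 34, undoing one in-shuffle at a time:
34 ← 17 ← 26 ← 13 ← 24 ← 12 ← 6
So the card now at position 34 started at position 6.

6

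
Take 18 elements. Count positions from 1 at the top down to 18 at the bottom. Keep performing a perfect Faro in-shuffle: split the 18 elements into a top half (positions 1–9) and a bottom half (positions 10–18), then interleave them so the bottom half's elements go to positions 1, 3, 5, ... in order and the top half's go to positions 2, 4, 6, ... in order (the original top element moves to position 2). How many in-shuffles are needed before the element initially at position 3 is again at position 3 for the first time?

18

Follow position 3 under repeated in-shuffles:
3 → 6 → 12 → 5 → 10 → 1 → 2 → 4 → 8 → 16 → 13 → 7 → 14 → 9 → 18 → 17 → 15 → 11 → 3
It first returns after 18 in-shuffles.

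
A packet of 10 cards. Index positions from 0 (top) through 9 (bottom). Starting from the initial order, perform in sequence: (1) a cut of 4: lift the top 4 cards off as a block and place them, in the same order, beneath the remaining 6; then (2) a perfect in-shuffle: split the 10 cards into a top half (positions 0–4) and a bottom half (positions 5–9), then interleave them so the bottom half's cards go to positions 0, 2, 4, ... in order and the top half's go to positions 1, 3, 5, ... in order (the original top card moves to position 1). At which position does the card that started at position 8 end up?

9

Track the card from position 8 forward through each operation:
  after op 1 (cut 4): 8 → 4
  after op 2 (in-shuffle): 4 → 9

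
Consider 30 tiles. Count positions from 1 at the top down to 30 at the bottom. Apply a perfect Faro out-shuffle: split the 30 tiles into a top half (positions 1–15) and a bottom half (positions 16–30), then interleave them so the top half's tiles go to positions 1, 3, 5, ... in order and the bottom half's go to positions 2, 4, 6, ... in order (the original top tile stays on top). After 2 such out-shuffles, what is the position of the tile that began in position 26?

Track the tile's position through each out-shuffle:
26 → 22 → 14

14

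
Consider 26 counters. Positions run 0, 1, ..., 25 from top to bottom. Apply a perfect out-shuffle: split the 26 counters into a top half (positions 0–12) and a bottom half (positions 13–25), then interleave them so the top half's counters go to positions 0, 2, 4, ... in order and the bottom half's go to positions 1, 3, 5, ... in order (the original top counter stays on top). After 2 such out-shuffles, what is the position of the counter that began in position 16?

Track the counter's position through each out-shuffle:
16 → 7 → 14

14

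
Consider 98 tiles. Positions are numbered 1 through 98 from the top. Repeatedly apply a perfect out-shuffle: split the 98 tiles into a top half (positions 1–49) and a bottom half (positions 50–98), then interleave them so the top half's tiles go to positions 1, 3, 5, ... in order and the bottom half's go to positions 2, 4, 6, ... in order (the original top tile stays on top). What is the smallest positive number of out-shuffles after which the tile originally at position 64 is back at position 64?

48

Follow position 64 under repeated out-shuffles:
64 → 30 → 59 → 20 → 39 → 77 → 56 → 14 → ... → 64 (length 48)
It first returns after 48 out-shuffles.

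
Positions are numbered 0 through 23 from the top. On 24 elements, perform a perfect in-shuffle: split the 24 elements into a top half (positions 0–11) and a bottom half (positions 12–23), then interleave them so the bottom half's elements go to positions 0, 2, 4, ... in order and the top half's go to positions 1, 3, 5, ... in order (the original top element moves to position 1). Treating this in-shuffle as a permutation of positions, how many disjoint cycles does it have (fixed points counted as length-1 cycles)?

2

Trace each unvisited position around until it returns:
(0 1 3 7 15 6 ... len 20) (4 9 19 14)
2 cycles in total.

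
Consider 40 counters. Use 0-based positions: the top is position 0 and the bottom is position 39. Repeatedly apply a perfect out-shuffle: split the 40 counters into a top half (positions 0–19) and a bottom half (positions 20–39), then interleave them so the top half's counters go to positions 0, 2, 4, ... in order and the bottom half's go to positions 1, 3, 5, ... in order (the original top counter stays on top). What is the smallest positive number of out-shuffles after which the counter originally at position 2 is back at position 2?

Follow position 2 under repeated out-shuffles:
2 → 4 → 8 → 16 → 32 → 25 → 11 → 22 → 5 → 10 → 20 → 1 → 2
It first returns after 12 out-shuffles.

12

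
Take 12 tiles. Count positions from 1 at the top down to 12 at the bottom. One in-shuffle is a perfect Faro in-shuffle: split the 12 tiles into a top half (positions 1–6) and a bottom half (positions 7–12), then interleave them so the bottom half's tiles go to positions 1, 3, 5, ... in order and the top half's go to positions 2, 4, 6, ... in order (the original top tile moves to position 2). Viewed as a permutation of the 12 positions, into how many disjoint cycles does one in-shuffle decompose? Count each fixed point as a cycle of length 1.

1

Trace each unvisited position around until it returns:
(1 2 4 8 3 6 ... len 12)
1 cycle in total.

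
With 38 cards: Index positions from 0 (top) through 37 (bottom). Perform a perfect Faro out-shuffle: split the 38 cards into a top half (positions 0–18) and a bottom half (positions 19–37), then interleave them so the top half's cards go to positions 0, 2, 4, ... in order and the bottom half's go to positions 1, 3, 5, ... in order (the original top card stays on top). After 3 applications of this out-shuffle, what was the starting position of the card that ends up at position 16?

Work backwards from position 16, undoing one out-shuffle at a time:
16 ← 8 ← 4 ← 2
So the card now at position 16 started at position 2.

2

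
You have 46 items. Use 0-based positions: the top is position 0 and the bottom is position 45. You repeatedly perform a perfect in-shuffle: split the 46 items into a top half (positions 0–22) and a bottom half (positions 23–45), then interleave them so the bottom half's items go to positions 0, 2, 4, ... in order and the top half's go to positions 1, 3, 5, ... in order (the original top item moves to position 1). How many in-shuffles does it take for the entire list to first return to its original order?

23

The in-shuffle permutes the 46 positions with cycle lengths [23, 23].
Every item is home exactly when every cycle has completed a whole number of laps, i.e. after lcm(23) = 23 in-shuffles.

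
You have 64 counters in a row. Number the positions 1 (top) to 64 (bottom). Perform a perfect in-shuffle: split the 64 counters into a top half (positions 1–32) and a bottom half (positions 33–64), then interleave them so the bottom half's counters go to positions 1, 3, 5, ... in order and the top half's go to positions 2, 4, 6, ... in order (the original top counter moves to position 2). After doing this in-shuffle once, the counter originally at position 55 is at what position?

Track the counter's position through each in-shuffle:
55 → 45

45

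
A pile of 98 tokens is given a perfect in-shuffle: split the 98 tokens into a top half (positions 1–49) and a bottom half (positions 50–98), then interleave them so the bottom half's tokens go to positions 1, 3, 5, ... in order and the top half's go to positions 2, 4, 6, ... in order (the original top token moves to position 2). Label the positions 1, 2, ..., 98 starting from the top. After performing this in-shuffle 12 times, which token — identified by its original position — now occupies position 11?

11

Work backwards from position 11, undoing one in-shuffle at a time:
11 ← 55 ← 77 ← 88 ← 44 ← 22 ← 11 ← 55 ← 77 ← 88 ← 44 ← 22 ← 11
So the token now at position 11 started at position 11.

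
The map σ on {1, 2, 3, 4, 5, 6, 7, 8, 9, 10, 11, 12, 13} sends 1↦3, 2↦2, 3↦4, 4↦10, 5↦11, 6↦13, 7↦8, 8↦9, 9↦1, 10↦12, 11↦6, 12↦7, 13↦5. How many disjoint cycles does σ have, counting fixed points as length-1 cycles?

Cycle decomposition: (1 3 4 10 12 7 8 9) (2) (5 11 6 13).
3 cycles.

3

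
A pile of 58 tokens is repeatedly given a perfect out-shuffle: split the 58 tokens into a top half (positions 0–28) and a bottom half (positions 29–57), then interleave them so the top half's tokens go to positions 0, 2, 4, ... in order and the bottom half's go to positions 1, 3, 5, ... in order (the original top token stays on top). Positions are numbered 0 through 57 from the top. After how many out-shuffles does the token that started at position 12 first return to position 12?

18

Follow position 12 under repeated out-shuffles:
12 → 24 → 48 → 39 → 21 → 42 → 27 → 54 → 51 → 45 → 33 → 9 → 18 → 36 → 15 → 30 → 3 → 6 → 12
It first returns after 18 out-shuffles.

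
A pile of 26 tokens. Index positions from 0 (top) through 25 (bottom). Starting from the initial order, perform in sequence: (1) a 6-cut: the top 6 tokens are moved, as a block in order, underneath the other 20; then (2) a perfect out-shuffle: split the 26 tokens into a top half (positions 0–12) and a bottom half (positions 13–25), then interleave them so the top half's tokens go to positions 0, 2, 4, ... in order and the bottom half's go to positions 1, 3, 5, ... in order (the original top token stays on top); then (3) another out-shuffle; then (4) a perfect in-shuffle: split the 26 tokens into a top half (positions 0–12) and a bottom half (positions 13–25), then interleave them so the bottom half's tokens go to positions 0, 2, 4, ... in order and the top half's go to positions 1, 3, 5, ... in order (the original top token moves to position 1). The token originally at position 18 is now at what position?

20

Track the token from position 18 forward through each operation:
  after op 1 (cut 6): 18 → 12
  after op 2 (out-shuffle): 12 → 24
  after op 3 (out-shuffle): 24 → 23
  after op 4 (in-shuffle): 23 → 20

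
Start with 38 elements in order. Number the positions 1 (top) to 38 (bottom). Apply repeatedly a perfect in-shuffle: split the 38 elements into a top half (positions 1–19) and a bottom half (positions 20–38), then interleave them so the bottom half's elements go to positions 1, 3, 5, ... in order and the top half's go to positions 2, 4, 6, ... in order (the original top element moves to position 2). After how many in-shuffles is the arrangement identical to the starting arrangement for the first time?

The in-shuffle permutes the 38 positions with cycle lengths [2, 12, 12, 12].
Every element is home exactly when every cycle has completed a whole number of laps, i.e. after lcm(2, 12) = 12 in-shuffles.

12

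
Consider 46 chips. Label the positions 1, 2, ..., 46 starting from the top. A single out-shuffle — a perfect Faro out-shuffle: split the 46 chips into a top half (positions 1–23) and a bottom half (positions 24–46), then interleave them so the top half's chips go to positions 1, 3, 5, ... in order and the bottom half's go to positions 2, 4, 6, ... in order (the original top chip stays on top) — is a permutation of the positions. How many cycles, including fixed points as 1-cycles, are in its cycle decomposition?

Trace each unvisited position around until it returns:
(1) (2 3 5 9 17 33 ... len 12) (4 7 13 25) (6 11 21 41 36 26) (8 15 29 12 23 45 ... len 12) (10 19 37 28) (16 31) (22 43 40 34) ... plus 1 more
9 cycles in total.

9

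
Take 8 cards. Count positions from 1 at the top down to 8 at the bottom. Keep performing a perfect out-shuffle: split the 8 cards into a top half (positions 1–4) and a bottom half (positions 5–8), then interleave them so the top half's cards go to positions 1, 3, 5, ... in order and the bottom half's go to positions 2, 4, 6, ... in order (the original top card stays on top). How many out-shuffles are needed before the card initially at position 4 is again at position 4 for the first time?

Follow position 4 under repeated out-shuffles:
4 → 7 → 6 → 4
It first returns after 3 out-shuffles.

3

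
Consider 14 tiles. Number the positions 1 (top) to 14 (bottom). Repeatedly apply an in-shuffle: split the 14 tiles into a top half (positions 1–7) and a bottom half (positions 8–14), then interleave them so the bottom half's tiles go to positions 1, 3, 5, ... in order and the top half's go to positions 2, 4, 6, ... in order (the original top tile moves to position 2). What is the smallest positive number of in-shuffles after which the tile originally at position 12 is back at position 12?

4

Follow position 12 under repeated in-shuffles:
12 → 9 → 3 → 6 → 12
It first returns after 4 in-shuffles.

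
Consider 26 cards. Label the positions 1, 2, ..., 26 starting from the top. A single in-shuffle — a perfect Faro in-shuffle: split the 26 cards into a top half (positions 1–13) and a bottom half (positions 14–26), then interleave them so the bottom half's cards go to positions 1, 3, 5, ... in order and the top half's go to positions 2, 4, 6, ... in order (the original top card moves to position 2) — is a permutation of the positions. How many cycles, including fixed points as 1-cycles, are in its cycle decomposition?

3

Trace each unvisited position around until it returns:
(1 2 4 8 16 5 ... len 18) (3 6 12 24 21 15) (9 18)
3 cycles in total.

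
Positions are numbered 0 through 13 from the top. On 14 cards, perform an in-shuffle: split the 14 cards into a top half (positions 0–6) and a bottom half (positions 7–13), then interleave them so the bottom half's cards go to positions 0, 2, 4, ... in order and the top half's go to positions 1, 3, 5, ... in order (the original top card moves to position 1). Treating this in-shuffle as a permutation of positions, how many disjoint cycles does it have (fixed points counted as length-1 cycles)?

Trace each unvisited position around until it returns:
(0 1 3 7) (2 5 11 8) (4 9) (6 13 12 10)
4 cycles in total.

4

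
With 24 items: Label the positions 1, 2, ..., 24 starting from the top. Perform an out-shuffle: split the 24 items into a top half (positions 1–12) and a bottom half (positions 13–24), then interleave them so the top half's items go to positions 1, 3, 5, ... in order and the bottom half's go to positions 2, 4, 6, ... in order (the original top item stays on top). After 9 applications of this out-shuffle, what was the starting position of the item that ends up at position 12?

22

Work backwards from position 12, undoing one out-shuffle at a time:
12 ← 18 ← 21 ← 11 ← 6 ← 15 ← 8 ← 16 ← 20 ← 22
So the item now at position 12 started at position 22.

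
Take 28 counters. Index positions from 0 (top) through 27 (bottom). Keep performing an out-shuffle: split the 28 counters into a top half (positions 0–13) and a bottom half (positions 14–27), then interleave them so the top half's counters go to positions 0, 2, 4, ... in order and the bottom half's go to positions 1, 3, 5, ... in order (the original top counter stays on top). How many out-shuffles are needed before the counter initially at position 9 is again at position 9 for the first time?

Follow position 9 under repeated out-shuffles:
9 → 18 → 9
It first returns after 2 out-shuffles.

2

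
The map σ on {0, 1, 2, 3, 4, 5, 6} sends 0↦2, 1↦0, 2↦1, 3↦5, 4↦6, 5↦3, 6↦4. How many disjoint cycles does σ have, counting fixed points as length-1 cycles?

Cycle decomposition: (0 2 1) (3 5) (4 6).
3 cycles.

3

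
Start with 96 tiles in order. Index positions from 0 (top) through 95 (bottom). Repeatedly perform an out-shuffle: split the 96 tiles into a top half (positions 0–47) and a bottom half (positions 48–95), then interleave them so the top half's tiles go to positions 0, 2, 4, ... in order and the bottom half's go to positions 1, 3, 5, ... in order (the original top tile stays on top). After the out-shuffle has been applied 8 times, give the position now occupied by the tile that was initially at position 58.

28

Track the tile's position through each out-shuffle:
58 → 21 → 42 → 84 → 73 → 51 → 7 → 14 → 28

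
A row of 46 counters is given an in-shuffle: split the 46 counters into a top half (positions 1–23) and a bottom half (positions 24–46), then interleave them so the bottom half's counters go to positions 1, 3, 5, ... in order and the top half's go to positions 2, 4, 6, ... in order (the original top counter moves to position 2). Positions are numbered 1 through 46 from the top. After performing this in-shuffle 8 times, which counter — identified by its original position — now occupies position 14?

32

Work backwards from position 14, undoing one in-shuffle at a time:
14 ← 7 ← 27 ← 37 ← 42 ← 21 ← 34 ← 17 ← 32
So the counter now at position 14 started at position 32.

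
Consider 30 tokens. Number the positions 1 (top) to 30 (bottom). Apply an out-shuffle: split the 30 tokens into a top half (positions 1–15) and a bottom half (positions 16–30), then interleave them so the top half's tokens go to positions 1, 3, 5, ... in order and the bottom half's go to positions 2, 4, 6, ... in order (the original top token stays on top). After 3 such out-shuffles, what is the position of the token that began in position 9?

Track the token's position through each out-shuffle:
9 → 17 → 4 → 7

7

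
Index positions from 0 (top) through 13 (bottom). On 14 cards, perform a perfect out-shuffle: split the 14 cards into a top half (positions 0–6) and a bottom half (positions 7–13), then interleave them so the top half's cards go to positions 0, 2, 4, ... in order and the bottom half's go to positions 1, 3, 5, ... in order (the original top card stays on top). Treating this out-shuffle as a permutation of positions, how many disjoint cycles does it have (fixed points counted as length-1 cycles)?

3

Trace each unvisited position around until it returns:
(0) (1 2 4 8 3 6 ... len 12) (13)
3 cycles in total.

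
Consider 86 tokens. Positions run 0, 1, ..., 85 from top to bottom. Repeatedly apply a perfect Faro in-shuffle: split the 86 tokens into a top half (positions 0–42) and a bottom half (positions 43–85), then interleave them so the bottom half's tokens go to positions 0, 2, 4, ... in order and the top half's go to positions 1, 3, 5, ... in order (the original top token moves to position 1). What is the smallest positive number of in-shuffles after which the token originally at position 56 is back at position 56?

28

Follow position 56 under repeated in-shuffles:
56 → 26 → 53 → 20 → 41 → 83 → 80 → 74 → ... → 56 (length 28)
It first returns after 28 in-shuffles.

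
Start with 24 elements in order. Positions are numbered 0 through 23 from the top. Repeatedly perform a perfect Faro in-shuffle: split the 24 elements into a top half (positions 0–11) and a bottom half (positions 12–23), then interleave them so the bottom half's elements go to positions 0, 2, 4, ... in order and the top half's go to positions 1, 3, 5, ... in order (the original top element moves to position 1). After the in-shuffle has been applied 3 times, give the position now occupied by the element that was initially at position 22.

Track the element's position through each in-shuffle:
22 → 20 → 16 → 8

8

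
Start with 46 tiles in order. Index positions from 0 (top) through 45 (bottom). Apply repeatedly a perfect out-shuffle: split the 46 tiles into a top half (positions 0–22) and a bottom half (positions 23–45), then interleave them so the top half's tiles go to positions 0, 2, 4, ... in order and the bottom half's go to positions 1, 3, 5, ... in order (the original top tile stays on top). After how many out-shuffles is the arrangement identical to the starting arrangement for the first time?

The out-shuffle permutes the 46 positions with cycle lengths [1, 1, 2, 4, 4, 4, 6, 12, 12].
Every tile is home exactly when every cycle has completed a whole number of laps, i.e. after lcm(1, 2, 4, 6, 12) = 12 out-shuffles.

12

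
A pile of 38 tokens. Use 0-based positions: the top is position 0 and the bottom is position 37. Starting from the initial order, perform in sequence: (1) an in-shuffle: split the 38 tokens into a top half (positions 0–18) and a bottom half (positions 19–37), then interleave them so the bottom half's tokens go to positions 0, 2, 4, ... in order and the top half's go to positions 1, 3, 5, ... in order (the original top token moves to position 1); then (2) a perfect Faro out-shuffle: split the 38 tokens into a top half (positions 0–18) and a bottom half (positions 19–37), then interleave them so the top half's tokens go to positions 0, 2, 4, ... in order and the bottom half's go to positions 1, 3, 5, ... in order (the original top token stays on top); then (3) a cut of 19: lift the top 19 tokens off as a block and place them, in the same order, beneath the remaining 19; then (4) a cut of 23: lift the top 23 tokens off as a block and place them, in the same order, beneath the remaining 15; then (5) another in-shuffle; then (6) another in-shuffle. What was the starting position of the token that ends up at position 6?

Undo the operations in reverse order, starting from position 6:
  undo op 6 (in-shuffle, from bottom half): 6 ← 22
  undo op 5 (in-shuffle, from bottom half): 22 ← 30
  undo op 4 (cut 23): 30 ← 15
  undo op 3 (cut 19): 15 ← 34
  undo op 2 (out-shuffle, from top half): 34 ← 17
  undo op 1 (in-shuffle, from top half): 17 ← 8
So the token at position 6 came from original position 8.

8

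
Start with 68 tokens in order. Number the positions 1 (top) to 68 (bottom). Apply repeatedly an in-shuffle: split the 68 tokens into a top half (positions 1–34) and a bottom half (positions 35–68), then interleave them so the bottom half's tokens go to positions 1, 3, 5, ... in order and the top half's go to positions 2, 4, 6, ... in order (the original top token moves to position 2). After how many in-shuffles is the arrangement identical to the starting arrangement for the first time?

The in-shuffle permutes the 68 positions with cycle lengths [2, 11, 11, 22, 22].
Every token is home exactly when every cycle has completed a whole number of laps, i.e. after lcm(2, 11, 22) = 22 in-shuffles.

22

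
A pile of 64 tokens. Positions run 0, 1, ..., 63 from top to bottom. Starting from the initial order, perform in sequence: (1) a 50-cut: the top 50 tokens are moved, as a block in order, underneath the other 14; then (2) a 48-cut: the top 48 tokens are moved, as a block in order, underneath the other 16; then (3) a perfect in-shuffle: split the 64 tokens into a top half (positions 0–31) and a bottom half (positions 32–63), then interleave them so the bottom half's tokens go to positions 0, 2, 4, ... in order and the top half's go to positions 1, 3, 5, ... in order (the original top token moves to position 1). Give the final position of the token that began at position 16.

28

Track the token from position 16 forward through each operation:
  after op 1 (cut 50): 16 → 30
  after op 2 (cut 48): 30 → 46
  after op 3 (in-shuffle): 46 → 28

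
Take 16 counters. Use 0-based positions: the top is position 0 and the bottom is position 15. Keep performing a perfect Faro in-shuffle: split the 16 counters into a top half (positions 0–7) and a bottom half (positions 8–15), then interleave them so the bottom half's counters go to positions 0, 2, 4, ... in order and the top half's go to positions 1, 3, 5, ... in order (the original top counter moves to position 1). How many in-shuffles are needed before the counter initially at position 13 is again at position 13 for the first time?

8

Follow position 13 under repeated in-shuffles:
13 → 10 → 4 → 9 → 2 → 5 → 11 → 6 → 13
It first returns after 8 in-shuffles.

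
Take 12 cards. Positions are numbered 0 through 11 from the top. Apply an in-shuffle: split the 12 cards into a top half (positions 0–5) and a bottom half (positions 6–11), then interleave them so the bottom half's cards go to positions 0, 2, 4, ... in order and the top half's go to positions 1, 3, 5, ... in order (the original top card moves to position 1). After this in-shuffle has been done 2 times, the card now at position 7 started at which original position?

Work backwards from position 7, undoing one in-shuffle at a time:
7 ← 3 ← 1
So the card now at position 7 started at position 1.

1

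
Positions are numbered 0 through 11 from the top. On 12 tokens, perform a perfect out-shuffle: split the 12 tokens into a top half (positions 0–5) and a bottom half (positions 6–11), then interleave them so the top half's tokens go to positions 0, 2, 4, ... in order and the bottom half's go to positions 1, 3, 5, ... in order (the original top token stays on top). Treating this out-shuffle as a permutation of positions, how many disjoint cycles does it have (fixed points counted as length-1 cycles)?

3

Trace each unvisited position around until it returns:
(0) (1 2 4 8 5 10 9 7 3 6) (11)
3 cycles in total.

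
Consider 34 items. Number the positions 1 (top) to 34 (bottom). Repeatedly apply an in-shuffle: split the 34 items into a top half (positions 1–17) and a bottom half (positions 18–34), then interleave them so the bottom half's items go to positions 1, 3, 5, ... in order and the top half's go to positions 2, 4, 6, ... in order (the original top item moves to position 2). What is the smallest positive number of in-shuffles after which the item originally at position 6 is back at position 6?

12

Follow position 6 under repeated in-shuffles:
6 → 12 → 24 → 13 → 26 → 17 → 34 → 33 → 31 → 27 → 19 → 3 → 6
It first returns after 12 in-shuffles.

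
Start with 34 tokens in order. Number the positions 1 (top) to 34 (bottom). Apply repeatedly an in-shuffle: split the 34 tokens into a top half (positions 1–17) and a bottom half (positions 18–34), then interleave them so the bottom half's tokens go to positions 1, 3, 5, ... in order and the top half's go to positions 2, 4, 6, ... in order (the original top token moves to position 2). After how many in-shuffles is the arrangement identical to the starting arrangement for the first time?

12

The in-shuffle permutes the 34 positions with cycle lengths [3, 3, 4, 12, 12].
Every token is home exactly when every cycle has completed a whole number of laps, i.e. after lcm(3, 4, 12) = 12 in-shuffles.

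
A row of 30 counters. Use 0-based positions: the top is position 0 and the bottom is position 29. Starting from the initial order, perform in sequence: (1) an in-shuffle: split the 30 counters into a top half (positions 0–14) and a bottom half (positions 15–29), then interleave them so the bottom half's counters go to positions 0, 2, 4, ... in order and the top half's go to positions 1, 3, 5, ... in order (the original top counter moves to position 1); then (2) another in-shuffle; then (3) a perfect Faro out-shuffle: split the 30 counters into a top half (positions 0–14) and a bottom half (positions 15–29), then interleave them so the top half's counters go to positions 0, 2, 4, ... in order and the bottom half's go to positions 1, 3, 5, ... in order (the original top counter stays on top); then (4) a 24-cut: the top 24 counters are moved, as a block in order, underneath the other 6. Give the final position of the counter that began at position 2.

28

Track the counter from position 2 forward through each operation:
  after op 1 (in-shuffle): 2 → 5
  after op 2 (in-shuffle): 5 → 11
  after op 3 (out-shuffle): 11 → 22
  after op 4 (cut 24): 22 → 28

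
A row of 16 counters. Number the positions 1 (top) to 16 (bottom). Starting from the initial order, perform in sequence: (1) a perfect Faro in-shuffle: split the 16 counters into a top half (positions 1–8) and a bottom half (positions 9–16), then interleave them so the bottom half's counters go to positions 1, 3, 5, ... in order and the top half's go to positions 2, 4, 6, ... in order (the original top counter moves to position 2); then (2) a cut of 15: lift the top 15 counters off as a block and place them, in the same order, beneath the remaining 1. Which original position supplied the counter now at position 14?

15

Undo the operations in reverse order, starting from position 14:
  undo op 2 (cut 15): 14 ← 13
  undo op 1 (in-shuffle, from bottom half): 13 ← 15
So the counter at position 14 came from original position 15.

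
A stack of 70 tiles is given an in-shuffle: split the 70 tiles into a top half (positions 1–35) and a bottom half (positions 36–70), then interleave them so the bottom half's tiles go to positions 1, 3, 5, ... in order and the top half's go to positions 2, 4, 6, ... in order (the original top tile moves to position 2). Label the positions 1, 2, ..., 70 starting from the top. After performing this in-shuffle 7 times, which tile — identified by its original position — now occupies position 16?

Work backwards from position 16, undoing one in-shuffle at a time:
16 ← 8 ← 4 ← 2 ← 1 ← 36 ← 18 ← 9
So the tile now at position 16 started at position 9.

9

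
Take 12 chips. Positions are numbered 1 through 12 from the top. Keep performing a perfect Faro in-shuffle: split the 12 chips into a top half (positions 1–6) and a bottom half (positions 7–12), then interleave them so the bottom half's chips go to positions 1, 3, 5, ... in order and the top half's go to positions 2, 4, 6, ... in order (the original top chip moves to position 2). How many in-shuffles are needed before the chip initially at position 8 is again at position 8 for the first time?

12

Follow position 8 under repeated in-shuffles:
8 → 3 → 6 → 12 → 11 → 9 → 5 → 10 → 7 → 1 → 2 → 4 → 8
It first returns after 12 in-shuffles.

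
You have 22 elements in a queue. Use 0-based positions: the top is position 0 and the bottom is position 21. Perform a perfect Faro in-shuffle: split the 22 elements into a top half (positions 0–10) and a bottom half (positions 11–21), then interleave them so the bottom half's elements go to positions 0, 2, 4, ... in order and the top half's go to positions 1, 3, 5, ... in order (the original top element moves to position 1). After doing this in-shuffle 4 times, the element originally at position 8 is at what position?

5

Track the element's position through each in-shuffle:
8 → 17 → 12 → 2 → 5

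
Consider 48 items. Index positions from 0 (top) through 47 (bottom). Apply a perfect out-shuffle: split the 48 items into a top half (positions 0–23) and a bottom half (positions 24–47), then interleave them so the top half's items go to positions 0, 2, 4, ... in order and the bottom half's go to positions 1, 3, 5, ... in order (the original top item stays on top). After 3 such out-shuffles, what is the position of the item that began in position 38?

Track the item's position through each out-shuffle:
38 → 29 → 11 → 22

22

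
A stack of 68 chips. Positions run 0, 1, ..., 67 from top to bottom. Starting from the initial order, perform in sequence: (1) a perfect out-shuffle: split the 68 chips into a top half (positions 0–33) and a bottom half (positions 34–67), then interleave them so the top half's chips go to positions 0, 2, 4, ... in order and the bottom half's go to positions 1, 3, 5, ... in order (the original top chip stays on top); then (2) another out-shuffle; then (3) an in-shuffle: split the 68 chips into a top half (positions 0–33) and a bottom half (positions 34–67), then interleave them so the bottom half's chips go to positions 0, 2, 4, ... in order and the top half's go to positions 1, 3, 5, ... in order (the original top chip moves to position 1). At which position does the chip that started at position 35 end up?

Track the chip from position 35 forward through each operation:
  after op 1 (out-shuffle): 35 → 3
  after op 2 (out-shuffle): 3 → 6
  after op 3 (in-shuffle): 6 → 13

13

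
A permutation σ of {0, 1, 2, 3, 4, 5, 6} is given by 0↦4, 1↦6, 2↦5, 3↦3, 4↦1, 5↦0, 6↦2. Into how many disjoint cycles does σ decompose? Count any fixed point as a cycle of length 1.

2

Cycle decomposition: (0 4 1 6 2 5) (3).
2 cycles.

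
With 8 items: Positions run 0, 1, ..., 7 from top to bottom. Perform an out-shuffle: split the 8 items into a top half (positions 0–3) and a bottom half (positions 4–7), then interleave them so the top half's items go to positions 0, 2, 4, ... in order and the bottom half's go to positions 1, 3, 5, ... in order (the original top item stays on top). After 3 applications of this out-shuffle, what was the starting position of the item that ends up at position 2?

2

Work backwards from position 2, undoing one out-shuffle at a time:
2 ← 1 ← 4 ← 2
So the item now at position 2 started at position 2.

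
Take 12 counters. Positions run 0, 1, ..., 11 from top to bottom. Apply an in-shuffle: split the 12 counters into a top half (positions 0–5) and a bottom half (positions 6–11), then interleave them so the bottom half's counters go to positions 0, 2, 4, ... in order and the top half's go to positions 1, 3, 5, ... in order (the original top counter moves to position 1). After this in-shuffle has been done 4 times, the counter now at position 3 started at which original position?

Work backwards from position 3, undoing one in-shuffle at a time:
3 ← 1 ← 0 ← 6 ← 9
So the counter now at position 3 started at position 9.

9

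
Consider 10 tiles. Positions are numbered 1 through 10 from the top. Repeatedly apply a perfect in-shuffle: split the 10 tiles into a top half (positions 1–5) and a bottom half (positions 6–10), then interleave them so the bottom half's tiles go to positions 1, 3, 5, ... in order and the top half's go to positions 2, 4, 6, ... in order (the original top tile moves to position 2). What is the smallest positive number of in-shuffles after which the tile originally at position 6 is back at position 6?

Follow position 6 under repeated in-shuffles:
6 → 1 → 2 → 4 → 8 → 5 → 10 → 9 → 7 → 3 → 6
It first returns after 10 in-shuffles.

10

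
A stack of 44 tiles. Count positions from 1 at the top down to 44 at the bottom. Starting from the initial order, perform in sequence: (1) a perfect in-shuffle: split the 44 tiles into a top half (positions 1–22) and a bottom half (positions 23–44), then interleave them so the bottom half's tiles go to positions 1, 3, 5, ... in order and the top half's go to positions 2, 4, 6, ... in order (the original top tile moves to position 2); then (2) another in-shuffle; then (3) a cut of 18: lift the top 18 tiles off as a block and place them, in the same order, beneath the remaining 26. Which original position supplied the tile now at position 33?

Undo the operations in reverse order, starting from position 33:
  undo op 3 (cut 18): 33 ← 7
  undo op 2 (in-shuffle, from bottom half): 7 ← 26
  undo op 1 (in-shuffle, from top half): 26 ← 13
So the tile at position 33 came from original position 13.

13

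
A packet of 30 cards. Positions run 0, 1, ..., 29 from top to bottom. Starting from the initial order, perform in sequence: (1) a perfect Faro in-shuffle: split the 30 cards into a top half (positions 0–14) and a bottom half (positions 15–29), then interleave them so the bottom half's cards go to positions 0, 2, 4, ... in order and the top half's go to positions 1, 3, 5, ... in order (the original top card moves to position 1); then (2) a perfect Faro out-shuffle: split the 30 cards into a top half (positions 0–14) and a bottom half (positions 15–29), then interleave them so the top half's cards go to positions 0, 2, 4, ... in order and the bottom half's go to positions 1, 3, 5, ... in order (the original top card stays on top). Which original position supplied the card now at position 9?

9

Undo the operations in reverse order, starting from position 9:
  undo op 2 (out-shuffle, from bottom half): 9 ← 19
  undo op 1 (in-shuffle, from top half): 19 ← 9
So the card at position 9 came from original position 9.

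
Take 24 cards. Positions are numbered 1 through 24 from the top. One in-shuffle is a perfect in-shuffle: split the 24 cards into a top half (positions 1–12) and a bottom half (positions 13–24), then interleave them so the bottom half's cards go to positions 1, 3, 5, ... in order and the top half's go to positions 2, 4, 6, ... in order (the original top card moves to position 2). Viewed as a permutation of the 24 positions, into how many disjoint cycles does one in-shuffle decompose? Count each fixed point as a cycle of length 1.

Trace each unvisited position around until it returns:
(1 2 4 8 16 7 ... len 20) (5 10 20 15)
2 cycles in total.

2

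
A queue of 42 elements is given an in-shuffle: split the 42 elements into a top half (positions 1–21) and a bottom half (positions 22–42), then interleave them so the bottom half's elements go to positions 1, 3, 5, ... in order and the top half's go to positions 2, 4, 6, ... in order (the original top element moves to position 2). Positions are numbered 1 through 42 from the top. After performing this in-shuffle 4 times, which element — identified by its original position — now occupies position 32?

Work backwards from position 32, undoing one in-shuffle at a time:
32 ← 16 ← 8 ← 4 ← 2
So the element now at position 32 started at position 2.

2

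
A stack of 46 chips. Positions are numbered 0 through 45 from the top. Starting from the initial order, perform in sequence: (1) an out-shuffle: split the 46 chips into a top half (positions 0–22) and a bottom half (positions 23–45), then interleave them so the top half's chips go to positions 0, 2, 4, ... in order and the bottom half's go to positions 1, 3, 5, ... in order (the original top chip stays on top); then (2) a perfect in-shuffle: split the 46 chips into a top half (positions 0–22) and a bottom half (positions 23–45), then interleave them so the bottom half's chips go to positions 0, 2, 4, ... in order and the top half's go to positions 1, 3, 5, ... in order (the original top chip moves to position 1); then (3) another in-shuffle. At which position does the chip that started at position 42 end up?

18

Track the chip from position 42 forward through each operation:
  after op 1 (out-shuffle): 42 → 39
  after op 2 (in-shuffle): 39 → 32
  after op 3 (in-shuffle): 32 → 18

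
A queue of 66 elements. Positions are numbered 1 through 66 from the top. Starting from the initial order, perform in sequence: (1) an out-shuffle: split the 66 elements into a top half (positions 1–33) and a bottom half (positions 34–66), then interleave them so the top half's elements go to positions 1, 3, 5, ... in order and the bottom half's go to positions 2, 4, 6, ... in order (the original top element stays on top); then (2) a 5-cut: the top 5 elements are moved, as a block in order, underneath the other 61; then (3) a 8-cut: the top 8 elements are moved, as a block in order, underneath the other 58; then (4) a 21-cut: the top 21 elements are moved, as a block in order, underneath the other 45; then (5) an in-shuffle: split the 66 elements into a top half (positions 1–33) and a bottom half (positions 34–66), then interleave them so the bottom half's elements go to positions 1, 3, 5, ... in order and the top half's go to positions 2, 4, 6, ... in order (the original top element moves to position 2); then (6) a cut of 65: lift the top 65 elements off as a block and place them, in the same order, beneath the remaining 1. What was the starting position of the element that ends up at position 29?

57

Undo the operations in reverse order, starting from position 29:
  undo op 6 (cut 65): 29 ← 28
  undo op 5 (in-shuffle, from top half): 28 ← 14
  undo op 4 (cut 21): 14 ← 35
  undo op 3 (cut 8): 35 ← 43
  undo op 2 (cut 5): 43 ← 48
  undo op 1 (out-shuffle, from bottom half): 48 ← 57
So the element at position 29 came from original position 57.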